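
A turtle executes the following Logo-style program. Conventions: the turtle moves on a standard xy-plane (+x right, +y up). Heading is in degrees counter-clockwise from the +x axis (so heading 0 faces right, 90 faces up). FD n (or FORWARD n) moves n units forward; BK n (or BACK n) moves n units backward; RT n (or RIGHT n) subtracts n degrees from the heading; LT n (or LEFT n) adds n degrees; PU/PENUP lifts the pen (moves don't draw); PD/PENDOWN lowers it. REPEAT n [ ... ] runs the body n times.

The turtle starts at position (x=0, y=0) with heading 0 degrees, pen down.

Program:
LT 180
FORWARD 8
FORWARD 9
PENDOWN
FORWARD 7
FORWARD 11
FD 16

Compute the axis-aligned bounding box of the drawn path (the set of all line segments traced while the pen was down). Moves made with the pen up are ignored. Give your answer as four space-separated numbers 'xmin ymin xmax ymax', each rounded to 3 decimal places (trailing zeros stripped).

Executing turtle program step by step:
Start: pos=(0,0), heading=0, pen down
LT 180: heading 0 -> 180
FD 8: (0,0) -> (-8,0) [heading=180, draw]
FD 9: (-8,0) -> (-17,0) [heading=180, draw]
PD: pen down
FD 7: (-17,0) -> (-24,0) [heading=180, draw]
FD 11: (-24,0) -> (-35,0) [heading=180, draw]
FD 16: (-35,0) -> (-51,0) [heading=180, draw]
Final: pos=(-51,0), heading=180, 5 segment(s) drawn

Segment endpoints: x in {-51, -35, -24, -17, -8, 0}, y in {0, 0, 0, 0, 0, 0}
xmin=-51, ymin=0, xmax=0, ymax=0

Answer: -51 0 0 0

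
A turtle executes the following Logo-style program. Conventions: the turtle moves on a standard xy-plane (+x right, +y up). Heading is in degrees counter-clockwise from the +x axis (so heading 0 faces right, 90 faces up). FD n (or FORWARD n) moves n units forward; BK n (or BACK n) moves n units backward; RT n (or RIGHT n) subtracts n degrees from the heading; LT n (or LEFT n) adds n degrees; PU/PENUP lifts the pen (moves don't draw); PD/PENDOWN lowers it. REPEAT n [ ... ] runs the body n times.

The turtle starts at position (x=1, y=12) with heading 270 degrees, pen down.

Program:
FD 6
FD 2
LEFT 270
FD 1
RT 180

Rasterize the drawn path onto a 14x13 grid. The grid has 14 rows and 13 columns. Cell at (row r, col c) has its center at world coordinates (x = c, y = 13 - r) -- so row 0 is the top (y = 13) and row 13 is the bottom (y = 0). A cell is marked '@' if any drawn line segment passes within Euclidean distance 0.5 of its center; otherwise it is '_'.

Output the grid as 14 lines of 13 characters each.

Answer: _____________
_@___________
_@___________
_@___________
_@___________
_@___________
_@___________
_@___________
_@___________
@@___________
_____________
_____________
_____________
_____________

Derivation:
Segment 0: (1,12) -> (1,6)
Segment 1: (1,6) -> (1,4)
Segment 2: (1,4) -> (-0,4)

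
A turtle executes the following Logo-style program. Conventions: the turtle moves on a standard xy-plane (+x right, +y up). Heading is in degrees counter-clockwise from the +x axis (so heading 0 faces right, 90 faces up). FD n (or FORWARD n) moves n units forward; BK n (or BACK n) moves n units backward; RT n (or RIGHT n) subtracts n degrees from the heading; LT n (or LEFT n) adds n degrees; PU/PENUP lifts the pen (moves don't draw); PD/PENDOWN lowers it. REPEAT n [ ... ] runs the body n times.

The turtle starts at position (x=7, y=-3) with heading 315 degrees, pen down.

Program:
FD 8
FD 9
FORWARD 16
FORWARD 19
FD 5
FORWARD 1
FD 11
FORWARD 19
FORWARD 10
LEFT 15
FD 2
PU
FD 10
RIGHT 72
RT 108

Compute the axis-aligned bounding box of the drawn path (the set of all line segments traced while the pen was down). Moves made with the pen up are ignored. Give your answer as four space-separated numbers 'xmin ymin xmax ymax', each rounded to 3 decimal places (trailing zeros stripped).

Executing turtle program step by step:
Start: pos=(7,-3), heading=315, pen down
FD 8: (7,-3) -> (12.657,-8.657) [heading=315, draw]
FD 9: (12.657,-8.657) -> (19.021,-15.021) [heading=315, draw]
FD 16: (19.021,-15.021) -> (30.335,-26.335) [heading=315, draw]
FD 19: (30.335,-26.335) -> (43.77,-39.77) [heading=315, draw]
FD 5: (43.77,-39.77) -> (47.305,-43.305) [heading=315, draw]
FD 1: (47.305,-43.305) -> (48.012,-44.012) [heading=315, draw]
FD 11: (48.012,-44.012) -> (55.79,-51.79) [heading=315, draw]
FD 19: (55.79,-51.79) -> (69.225,-65.225) [heading=315, draw]
FD 10: (69.225,-65.225) -> (76.296,-72.296) [heading=315, draw]
LT 15: heading 315 -> 330
FD 2: (76.296,-72.296) -> (78.029,-73.296) [heading=330, draw]
PU: pen up
FD 10: (78.029,-73.296) -> (86.689,-78.296) [heading=330, move]
RT 72: heading 330 -> 258
RT 108: heading 258 -> 150
Final: pos=(86.689,-78.296), heading=150, 10 segment(s) drawn

Segment endpoints: x in {7, 12.657, 19.021, 30.335, 43.77, 47.305, 48.012, 55.79, 69.225, 76.296, 78.029}, y in {-73.296, -72.296, -65.225, -51.79, -44.012, -43.305, -39.77, -26.335, -15.021, -8.657, -3}
xmin=7, ymin=-73.296, xmax=78.029, ymax=-3

Answer: 7 -73.296 78.029 -3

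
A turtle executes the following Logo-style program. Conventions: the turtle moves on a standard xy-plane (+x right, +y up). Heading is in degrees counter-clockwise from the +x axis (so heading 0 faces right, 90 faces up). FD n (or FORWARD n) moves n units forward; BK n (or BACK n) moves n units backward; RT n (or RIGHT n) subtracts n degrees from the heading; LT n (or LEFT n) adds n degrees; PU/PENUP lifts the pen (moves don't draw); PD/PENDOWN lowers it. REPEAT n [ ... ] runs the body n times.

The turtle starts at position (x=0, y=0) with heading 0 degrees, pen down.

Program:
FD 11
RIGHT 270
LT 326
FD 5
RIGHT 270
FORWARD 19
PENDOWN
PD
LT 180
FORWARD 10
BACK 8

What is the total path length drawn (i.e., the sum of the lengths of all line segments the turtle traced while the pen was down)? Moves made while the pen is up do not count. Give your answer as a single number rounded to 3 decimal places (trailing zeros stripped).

Answer: 53

Derivation:
Executing turtle program step by step:
Start: pos=(0,0), heading=0, pen down
FD 11: (0,0) -> (11,0) [heading=0, draw]
RT 270: heading 0 -> 90
LT 326: heading 90 -> 56
FD 5: (11,0) -> (13.796,4.145) [heading=56, draw]
RT 270: heading 56 -> 146
FD 19: (13.796,4.145) -> (-1.956,14.77) [heading=146, draw]
PD: pen down
PD: pen down
LT 180: heading 146 -> 326
FD 10: (-1.956,14.77) -> (6.335,9.178) [heading=326, draw]
BK 8: (6.335,9.178) -> (-0.298,13.651) [heading=326, draw]
Final: pos=(-0.298,13.651), heading=326, 5 segment(s) drawn

Segment lengths:
  seg 1: (0,0) -> (11,0), length = 11
  seg 2: (11,0) -> (13.796,4.145), length = 5
  seg 3: (13.796,4.145) -> (-1.956,14.77), length = 19
  seg 4: (-1.956,14.77) -> (6.335,9.178), length = 10
  seg 5: (6.335,9.178) -> (-0.298,13.651), length = 8
Total = 53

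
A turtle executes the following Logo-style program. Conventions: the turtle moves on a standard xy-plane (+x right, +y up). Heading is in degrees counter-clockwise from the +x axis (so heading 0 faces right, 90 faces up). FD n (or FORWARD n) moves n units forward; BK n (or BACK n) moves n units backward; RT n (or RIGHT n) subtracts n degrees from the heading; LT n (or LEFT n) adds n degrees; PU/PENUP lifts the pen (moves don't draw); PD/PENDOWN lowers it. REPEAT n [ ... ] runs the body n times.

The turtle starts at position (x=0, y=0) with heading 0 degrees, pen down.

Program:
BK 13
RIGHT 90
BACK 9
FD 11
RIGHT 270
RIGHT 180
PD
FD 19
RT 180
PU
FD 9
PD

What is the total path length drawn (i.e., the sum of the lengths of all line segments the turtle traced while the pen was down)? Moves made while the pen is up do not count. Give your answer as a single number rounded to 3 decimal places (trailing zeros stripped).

Answer: 52

Derivation:
Executing turtle program step by step:
Start: pos=(0,0), heading=0, pen down
BK 13: (0,0) -> (-13,0) [heading=0, draw]
RT 90: heading 0 -> 270
BK 9: (-13,0) -> (-13,9) [heading=270, draw]
FD 11: (-13,9) -> (-13,-2) [heading=270, draw]
RT 270: heading 270 -> 0
RT 180: heading 0 -> 180
PD: pen down
FD 19: (-13,-2) -> (-32,-2) [heading=180, draw]
RT 180: heading 180 -> 0
PU: pen up
FD 9: (-32,-2) -> (-23,-2) [heading=0, move]
PD: pen down
Final: pos=(-23,-2), heading=0, 4 segment(s) drawn

Segment lengths:
  seg 1: (0,0) -> (-13,0), length = 13
  seg 2: (-13,0) -> (-13,9), length = 9
  seg 3: (-13,9) -> (-13,-2), length = 11
  seg 4: (-13,-2) -> (-32,-2), length = 19
Total = 52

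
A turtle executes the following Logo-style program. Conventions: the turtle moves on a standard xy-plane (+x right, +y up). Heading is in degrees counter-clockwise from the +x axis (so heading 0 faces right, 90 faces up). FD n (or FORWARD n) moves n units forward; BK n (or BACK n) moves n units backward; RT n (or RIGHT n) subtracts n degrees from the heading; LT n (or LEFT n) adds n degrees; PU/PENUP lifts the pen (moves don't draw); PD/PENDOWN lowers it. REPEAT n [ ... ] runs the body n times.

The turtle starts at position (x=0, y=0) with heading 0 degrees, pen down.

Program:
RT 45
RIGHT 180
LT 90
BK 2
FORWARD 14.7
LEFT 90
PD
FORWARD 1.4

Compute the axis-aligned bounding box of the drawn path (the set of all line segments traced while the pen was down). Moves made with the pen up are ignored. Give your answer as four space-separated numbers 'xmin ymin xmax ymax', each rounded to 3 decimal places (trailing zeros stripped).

Executing turtle program step by step:
Start: pos=(0,0), heading=0, pen down
RT 45: heading 0 -> 315
RT 180: heading 315 -> 135
LT 90: heading 135 -> 225
BK 2: (0,0) -> (1.414,1.414) [heading=225, draw]
FD 14.7: (1.414,1.414) -> (-8.98,-8.98) [heading=225, draw]
LT 90: heading 225 -> 315
PD: pen down
FD 1.4: (-8.98,-8.98) -> (-7.99,-9.97) [heading=315, draw]
Final: pos=(-7.99,-9.97), heading=315, 3 segment(s) drawn

Segment endpoints: x in {-8.98, -7.99, 0, 1.414}, y in {-9.97, -8.98, 0, 1.414}
xmin=-8.98, ymin=-9.97, xmax=1.414, ymax=1.414

Answer: -8.98 -9.97 1.414 1.414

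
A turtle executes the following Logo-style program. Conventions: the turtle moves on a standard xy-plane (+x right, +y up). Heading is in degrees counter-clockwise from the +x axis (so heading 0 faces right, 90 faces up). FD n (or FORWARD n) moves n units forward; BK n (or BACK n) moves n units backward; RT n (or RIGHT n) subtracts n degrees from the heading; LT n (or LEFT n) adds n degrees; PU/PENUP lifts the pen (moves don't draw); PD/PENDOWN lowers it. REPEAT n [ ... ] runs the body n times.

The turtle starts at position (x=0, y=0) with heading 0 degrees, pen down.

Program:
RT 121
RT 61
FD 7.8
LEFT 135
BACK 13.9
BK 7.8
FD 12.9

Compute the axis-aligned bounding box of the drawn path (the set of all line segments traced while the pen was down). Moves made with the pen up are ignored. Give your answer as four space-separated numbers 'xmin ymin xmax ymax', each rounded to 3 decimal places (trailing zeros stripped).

Executing turtle program step by step:
Start: pos=(0,0), heading=0, pen down
RT 121: heading 0 -> 239
RT 61: heading 239 -> 178
FD 7.8: (0,0) -> (-7.795,0.272) [heading=178, draw]
LT 135: heading 178 -> 313
BK 13.9: (-7.795,0.272) -> (-17.275,10.438) [heading=313, draw]
BK 7.8: (-17.275,10.438) -> (-22.595,16.143) [heading=313, draw]
FD 12.9: (-22.595,16.143) -> (-13.797,6.708) [heading=313, draw]
Final: pos=(-13.797,6.708), heading=313, 4 segment(s) drawn

Segment endpoints: x in {-22.595, -17.275, -13.797, -7.795, 0}, y in {0, 0.272, 6.708, 10.438, 16.143}
xmin=-22.595, ymin=0, xmax=0, ymax=16.143

Answer: -22.595 0 0 16.143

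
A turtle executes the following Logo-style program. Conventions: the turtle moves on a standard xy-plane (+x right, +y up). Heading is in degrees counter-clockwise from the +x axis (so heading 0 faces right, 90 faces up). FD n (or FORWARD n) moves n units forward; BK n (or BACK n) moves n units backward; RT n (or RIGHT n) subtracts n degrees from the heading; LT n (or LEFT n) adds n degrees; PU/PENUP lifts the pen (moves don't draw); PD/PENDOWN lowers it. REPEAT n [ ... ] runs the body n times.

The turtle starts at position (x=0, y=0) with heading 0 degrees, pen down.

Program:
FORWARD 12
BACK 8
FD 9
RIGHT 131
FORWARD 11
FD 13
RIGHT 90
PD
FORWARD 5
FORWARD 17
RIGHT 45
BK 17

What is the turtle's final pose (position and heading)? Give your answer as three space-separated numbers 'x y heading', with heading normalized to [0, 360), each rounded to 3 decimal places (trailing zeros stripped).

Executing turtle program step by step:
Start: pos=(0,0), heading=0, pen down
FD 12: (0,0) -> (12,0) [heading=0, draw]
BK 8: (12,0) -> (4,0) [heading=0, draw]
FD 9: (4,0) -> (13,0) [heading=0, draw]
RT 131: heading 0 -> 229
FD 11: (13,0) -> (5.783,-8.302) [heading=229, draw]
FD 13: (5.783,-8.302) -> (-2.745,-18.113) [heading=229, draw]
RT 90: heading 229 -> 139
PD: pen down
FD 5: (-2.745,-18.113) -> (-6.519,-14.833) [heading=139, draw]
FD 17: (-6.519,-14.833) -> (-19.349,-3.68) [heading=139, draw]
RT 45: heading 139 -> 94
BK 17: (-19.349,-3.68) -> (-18.163,-20.638) [heading=94, draw]
Final: pos=(-18.163,-20.638), heading=94, 8 segment(s) drawn

Answer: -18.163 -20.638 94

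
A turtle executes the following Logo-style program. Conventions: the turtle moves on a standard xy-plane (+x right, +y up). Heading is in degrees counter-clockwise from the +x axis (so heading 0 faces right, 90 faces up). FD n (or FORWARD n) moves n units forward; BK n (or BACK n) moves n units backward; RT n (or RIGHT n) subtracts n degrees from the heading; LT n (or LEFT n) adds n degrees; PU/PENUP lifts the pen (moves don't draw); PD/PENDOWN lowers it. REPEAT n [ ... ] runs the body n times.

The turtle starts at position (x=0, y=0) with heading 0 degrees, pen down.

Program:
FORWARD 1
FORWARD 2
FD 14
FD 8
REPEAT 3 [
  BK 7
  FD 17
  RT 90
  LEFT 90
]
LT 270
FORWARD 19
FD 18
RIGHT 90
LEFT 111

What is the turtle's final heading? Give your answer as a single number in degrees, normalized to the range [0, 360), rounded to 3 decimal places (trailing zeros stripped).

Answer: 291

Derivation:
Executing turtle program step by step:
Start: pos=(0,0), heading=0, pen down
FD 1: (0,0) -> (1,0) [heading=0, draw]
FD 2: (1,0) -> (3,0) [heading=0, draw]
FD 14: (3,0) -> (17,0) [heading=0, draw]
FD 8: (17,0) -> (25,0) [heading=0, draw]
REPEAT 3 [
  -- iteration 1/3 --
  BK 7: (25,0) -> (18,0) [heading=0, draw]
  FD 17: (18,0) -> (35,0) [heading=0, draw]
  RT 90: heading 0 -> 270
  LT 90: heading 270 -> 0
  -- iteration 2/3 --
  BK 7: (35,0) -> (28,0) [heading=0, draw]
  FD 17: (28,0) -> (45,0) [heading=0, draw]
  RT 90: heading 0 -> 270
  LT 90: heading 270 -> 0
  -- iteration 3/3 --
  BK 7: (45,0) -> (38,0) [heading=0, draw]
  FD 17: (38,0) -> (55,0) [heading=0, draw]
  RT 90: heading 0 -> 270
  LT 90: heading 270 -> 0
]
LT 270: heading 0 -> 270
FD 19: (55,0) -> (55,-19) [heading=270, draw]
FD 18: (55,-19) -> (55,-37) [heading=270, draw]
RT 90: heading 270 -> 180
LT 111: heading 180 -> 291
Final: pos=(55,-37), heading=291, 12 segment(s) drawn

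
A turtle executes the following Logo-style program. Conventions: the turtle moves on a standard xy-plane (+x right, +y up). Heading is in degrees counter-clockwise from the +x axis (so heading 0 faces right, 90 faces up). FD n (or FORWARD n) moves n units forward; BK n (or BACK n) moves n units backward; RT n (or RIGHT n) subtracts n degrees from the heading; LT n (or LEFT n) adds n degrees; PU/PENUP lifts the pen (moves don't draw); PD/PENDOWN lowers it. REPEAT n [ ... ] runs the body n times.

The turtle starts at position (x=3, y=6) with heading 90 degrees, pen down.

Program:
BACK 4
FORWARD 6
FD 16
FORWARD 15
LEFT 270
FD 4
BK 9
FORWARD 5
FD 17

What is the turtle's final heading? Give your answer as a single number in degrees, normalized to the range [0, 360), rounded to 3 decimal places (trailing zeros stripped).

Answer: 0

Derivation:
Executing turtle program step by step:
Start: pos=(3,6), heading=90, pen down
BK 4: (3,6) -> (3,2) [heading=90, draw]
FD 6: (3,2) -> (3,8) [heading=90, draw]
FD 16: (3,8) -> (3,24) [heading=90, draw]
FD 15: (3,24) -> (3,39) [heading=90, draw]
LT 270: heading 90 -> 0
FD 4: (3,39) -> (7,39) [heading=0, draw]
BK 9: (7,39) -> (-2,39) [heading=0, draw]
FD 5: (-2,39) -> (3,39) [heading=0, draw]
FD 17: (3,39) -> (20,39) [heading=0, draw]
Final: pos=(20,39), heading=0, 8 segment(s) drawn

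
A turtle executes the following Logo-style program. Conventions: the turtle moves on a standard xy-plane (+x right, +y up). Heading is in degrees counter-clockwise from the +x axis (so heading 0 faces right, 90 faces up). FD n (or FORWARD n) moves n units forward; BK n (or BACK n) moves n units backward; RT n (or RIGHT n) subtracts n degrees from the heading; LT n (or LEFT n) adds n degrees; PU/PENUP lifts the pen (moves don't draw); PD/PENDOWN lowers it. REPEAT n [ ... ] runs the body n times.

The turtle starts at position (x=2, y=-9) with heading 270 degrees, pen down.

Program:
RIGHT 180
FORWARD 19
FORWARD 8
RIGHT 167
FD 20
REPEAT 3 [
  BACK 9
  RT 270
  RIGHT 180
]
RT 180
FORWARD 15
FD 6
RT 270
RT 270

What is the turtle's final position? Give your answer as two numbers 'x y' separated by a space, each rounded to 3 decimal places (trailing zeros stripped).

Answer: -5.193 -4.187

Derivation:
Executing turtle program step by step:
Start: pos=(2,-9), heading=270, pen down
RT 180: heading 270 -> 90
FD 19: (2,-9) -> (2,10) [heading=90, draw]
FD 8: (2,10) -> (2,18) [heading=90, draw]
RT 167: heading 90 -> 283
FD 20: (2,18) -> (6.499,-1.487) [heading=283, draw]
REPEAT 3 [
  -- iteration 1/3 --
  BK 9: (6.499,-1.487) -> (4.474,7.282) [heading=283, draw]
  RT 270: heading 283 -> 13
  RT 180: heading 13 -> 193
  -- iteration 2/3 --
  BK 9: (4.474,7.282) -> (13.244,9.306) [heading=193, draw]
  RT 270: heading 193 -> 283
  RT 180: heading 283 -> 103
  -- iteration 3/3 --
  BK 9: (13.244,9.306) -> (15.268,0.537) [heading=103, draw]
  RT 270: heading 103 -> 193
  RT 180: heading 193 -> 13
]
RT 180: heading 13 -> 193
FD 15: (15.268,0.537) -> (0.653,-2.837) [heading=193, draw]
FD 6: (0.653,-2.837) -> (-5.193,-4.187) [heading=193, draw]
RT 270: heading 193 -> 283
RT 270: heading 283 -> 13
Final: pos=(-5.193,-4.187), heading=13, 8 segment(s) drawn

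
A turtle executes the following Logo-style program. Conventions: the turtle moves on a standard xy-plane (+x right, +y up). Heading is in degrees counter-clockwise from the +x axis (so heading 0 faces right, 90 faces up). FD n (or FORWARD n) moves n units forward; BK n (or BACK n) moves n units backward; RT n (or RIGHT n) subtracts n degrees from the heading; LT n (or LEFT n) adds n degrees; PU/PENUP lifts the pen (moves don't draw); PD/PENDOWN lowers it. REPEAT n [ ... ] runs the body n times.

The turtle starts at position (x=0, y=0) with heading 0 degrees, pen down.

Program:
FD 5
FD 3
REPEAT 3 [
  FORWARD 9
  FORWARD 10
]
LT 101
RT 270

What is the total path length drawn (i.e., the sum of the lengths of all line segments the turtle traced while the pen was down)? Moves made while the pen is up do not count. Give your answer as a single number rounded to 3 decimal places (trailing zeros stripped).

Answer: 65

Derivation:
Executing turtle program step by step:
Start: pos=(0,0), heading=0, pen down
FD 5: (0,0) -> (5,0) [heading=0, draw]
FD 3: (5,0) -> (8,0) [heading=0, draw]
REPEAT 3 [
  -- iteration 1/3 --
  FD 9: (8,0) -> (17,0) [heading=0, draw]
  FD 10: (17,0) -> (27,0) [heading=0, draw]
  -- iteration 2/3 --
  FD 9: (27,0) -> (36,0) [heading=0, draw]
  FD 10: (36,0) -> (46,0) [heading=0, draw]
  -- iteration 3/3 --
  FD 9: (46,0) -> (55,0) [heading=0, draw]
  FD 10: (55,0) -> (65,0) [heading=0, draw]
]
LT 101: heading 0 -> 101
RT 270: heading 101 -> 191
Final: pos=(65,0), heading=191, 8 segment(s) drawn

Segment lengths:
  seg 1: (0,0) -> (5,0), length = 5
  seg 2: (5,0) -> (8,0), length = 3
  seg 3: (8,0) -> (17,0), length = 9
  seg 4: (17,0) -> (27,0), length = 10
  seg 5: (27,0) -> (36,0), length = 9
  seg 6: (36,0) -> (46,0), length = 10
  seg 7: (46,0) -> (55,0), length = 9
  seg 8: (55,0) -> (65,0), length = 10
Total = 65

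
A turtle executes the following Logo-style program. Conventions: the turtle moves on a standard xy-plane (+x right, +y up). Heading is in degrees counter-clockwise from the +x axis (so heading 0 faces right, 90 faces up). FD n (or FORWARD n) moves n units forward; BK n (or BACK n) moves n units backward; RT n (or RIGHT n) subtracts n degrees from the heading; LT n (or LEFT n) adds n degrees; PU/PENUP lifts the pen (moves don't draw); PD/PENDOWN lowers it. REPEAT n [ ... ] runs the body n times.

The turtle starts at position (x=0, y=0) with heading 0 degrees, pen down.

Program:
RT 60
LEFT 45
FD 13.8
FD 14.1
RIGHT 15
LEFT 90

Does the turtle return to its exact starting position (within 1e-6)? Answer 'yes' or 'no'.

Executing turtle program step by step:
Start: pos=(0,0), heading=0, pen down
RT 60: heading 0 -> 300
LT 45: heading 300 -> 345
FD 13.8: (0,0) -> (13.33,-3.572) [heading=345, draw]
FD 14.1: (13.33,-3.572) -> (26.949,-7.221) [heading=345, draw]
RT 15: heading 345 -> 330
LT 90: heading 330 -> 60
Final: pos=(26.949,-7.221), heading=60, 2 segment(s) drawn

Start position: (0, 0)
Final position: (26.949, -7.221)
Distance = 27.9; >= 1e-6 -> NOT closed

Answer: no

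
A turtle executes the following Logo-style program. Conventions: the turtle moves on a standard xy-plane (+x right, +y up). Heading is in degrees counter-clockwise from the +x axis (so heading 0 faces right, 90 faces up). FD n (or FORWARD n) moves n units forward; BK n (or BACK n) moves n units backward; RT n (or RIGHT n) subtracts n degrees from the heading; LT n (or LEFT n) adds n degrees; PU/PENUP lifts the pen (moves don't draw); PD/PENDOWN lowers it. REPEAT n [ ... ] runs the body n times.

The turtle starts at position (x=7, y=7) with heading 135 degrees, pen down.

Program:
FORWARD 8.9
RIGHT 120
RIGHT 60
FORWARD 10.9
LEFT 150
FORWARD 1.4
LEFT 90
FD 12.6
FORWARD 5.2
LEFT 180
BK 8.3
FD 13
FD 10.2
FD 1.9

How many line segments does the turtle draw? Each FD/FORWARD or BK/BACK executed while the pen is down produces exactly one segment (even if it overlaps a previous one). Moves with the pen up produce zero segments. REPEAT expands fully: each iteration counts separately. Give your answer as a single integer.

Answer: 9

Derivation:
Executing turtle program step by step:
Start: pos=(7,7), heading=135, pen down
FD 8.9: (7,7) -> (0.707,13.293) [heading=135, draw]
RT 120: heading 135 -> 15
RT 60: heading 15 -> 315
FD 10.9: (0.707,13.293) -> (8.414,5.586) [heading=315, draw]
LT 150: heading 315 -> 105
FD 1.4: (8.414,5.586) -> (8.052,6.938) [heading=105, draw]
LT 90: heading 105 -> 195
FD 12.6: (8.052,6.938) -> (-4.119,3.677) [heading=195, draw]
FD 5.2: (-4.119,3.677) -> (-9.142,2.331) [heading=195, draw]
LT 180: heading 195 -> 15
BK 8.3: (-9.142,2.331) -> (-17.159,0.183) [heading=15, draw]
FD 13: (-17.159,0.183) -> (-4.602,3.548) [heading=15, draw]
FD 10.2: (-4.602,3.548) -> (5.251,6.188) [heading=15, draw]
FD 1.9: (5.251,6.188) -> (7.086,6.679) [heading=15, draw]
Final: pos=(7.086,6.679), heading=15, 9 segment(s) drawn
Segments drawn: 9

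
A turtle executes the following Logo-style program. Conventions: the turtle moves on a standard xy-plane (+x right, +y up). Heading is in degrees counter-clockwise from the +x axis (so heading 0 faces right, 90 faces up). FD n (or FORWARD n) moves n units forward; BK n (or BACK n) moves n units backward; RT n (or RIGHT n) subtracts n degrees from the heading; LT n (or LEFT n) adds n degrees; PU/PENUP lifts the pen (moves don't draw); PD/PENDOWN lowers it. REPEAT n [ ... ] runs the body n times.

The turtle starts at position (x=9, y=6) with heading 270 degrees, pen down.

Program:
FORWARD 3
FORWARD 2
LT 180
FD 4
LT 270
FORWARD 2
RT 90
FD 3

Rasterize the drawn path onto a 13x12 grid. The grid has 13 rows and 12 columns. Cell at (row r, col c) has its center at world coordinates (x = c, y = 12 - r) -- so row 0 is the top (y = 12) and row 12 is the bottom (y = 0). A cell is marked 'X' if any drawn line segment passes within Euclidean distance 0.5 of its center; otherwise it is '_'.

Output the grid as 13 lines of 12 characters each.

Segment 0: (9,6) -> (9,3)
Segment 1: (9,3) -> (9,1)
Segment 2: (9,1) -> (9,5)
Segment 3: (9,5) -> (11,5)
Segment 4: (11,5) -> (11,2)

Answer: ____________
____________
____________
____________
____________
____________
_________X__
_________XXX
_________X_X
_________X_X
_________X_X
_________X__
____________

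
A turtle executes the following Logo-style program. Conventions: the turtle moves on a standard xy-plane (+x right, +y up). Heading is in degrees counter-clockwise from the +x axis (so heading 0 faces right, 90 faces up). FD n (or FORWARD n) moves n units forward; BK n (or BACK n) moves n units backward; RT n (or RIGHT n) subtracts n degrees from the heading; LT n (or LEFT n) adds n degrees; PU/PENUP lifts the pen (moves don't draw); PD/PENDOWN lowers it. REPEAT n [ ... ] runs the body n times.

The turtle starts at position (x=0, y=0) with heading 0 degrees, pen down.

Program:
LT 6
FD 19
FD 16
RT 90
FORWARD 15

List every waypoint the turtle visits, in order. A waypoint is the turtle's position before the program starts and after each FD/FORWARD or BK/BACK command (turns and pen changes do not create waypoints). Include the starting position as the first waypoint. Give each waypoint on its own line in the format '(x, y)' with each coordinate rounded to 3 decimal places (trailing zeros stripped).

Answer: (0, 0)
(18.896, 1.986)
(34.808, 3.658)
(36.376, -11.259)

Derivation:
Executing turtle program step by step:
Start: pos=(0,0), heading=0, pen down
LT 6: heading 0 -> 6
FD 19: (0,0) -> (18.896,1.986) [heading=6, draw]
FD 16: (18.896,1.986) -> (34.808,3.658) [heading=6, draw]
RT 90: heading 6 -> 276
FD 15: (34.808,3.658) -> (36.376,-11.259) [heading=276, draw]
Final: pos=(36.376,-11.259), heading=276, 3 segment(s) drawn
Waypoints (4 total):
(0, 0)
(18.896, 1.986)
(34.808, 3.658)
(36.376, -11.259)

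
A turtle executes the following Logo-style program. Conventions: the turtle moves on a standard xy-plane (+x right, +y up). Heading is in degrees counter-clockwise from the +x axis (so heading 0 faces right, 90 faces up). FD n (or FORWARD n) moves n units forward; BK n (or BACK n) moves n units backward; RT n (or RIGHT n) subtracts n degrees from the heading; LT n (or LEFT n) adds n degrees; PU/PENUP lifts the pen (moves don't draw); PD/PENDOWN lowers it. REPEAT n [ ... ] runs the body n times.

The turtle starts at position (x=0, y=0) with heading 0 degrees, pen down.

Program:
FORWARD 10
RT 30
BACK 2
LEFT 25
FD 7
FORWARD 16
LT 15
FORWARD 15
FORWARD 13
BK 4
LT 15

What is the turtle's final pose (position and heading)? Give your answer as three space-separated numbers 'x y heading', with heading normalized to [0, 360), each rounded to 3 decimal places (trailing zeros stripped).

Answer: 54.816 3.163 25

Derivation:
Executing turtle program step by step:
Start: pos=(0,0), heading=0, pen down
FD 10: (0,0) -> (10,0) [heading=0, draw]
RT 30: heading 0 -> 330
BK 2: (10,0) -> (8.268,1) [heading=330, draw]
LT 25: heading 330 -> 355
FD 7: (8.268,1) -> (15.241,0.39) [heading=355, draw]
FD 16: (15.241,0.39) -> (31.18,-1.005) [heading=355, draw]
LT 15: heading 355 -> 10
FD 15: (31.18,-1.005) -> (45.953,1.6) [heading=10, draw]
FD 13: (45.953,1.6) -> (58.755,3.858) [heading=10, draw]
BK 4: (58.755,3.858) -> (54.816,3.163) [heading=10, draw]
LT 15: heading 10 -> 25
Final: pos=(54.816,3.163), heading=25, 7 segment(s) drawn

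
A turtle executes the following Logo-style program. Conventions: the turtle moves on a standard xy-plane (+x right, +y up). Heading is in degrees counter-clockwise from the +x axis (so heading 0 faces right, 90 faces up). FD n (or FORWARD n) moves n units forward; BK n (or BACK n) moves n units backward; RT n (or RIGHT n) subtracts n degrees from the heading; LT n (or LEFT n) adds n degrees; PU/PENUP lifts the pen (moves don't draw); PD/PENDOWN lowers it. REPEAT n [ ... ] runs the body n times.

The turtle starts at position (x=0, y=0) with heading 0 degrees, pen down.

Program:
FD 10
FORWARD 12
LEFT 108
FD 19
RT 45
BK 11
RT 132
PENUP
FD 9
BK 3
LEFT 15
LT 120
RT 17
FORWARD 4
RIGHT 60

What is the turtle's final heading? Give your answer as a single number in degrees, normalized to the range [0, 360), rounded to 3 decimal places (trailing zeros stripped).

Answer: 349

Derivation:
Executing turtle program step by step:
Start: pos=(0,0), heading=0, pen down
FD 10: (0,0) -> (10,0) [heading=0, draw]
FD 12: (10,0) -> (22,0) [heading=0, draw]
LT 108: heading 0 -> 108
FD 19: (22,0) -> (16.129,18.07) [heading=108, draw]
RT 45: heading 108 -> 63
BK 11: (16.129,18.07) -> (11.135,8.269) [heading=63, draw]
RT 132: heading 63 -> 291
PU: pen up
FD 9: (11.135,8.269) -> (14.36,-0.133) [heading=291, move]
BK 3: (14.36,-0.133) -> (13.285,2.668) [heading=291, move]
LT 15: heading 291 -> 306
LT 120: heading 306 -> 66
RT 17: heading 66 -> 49
FD 4: (13.285,2.668) -> (15.909,5.686) [heading=49, move]
RT 60: heading 49 -> 349
Final: pos=(15.909,5.686), heading=349, 4 segment(s) drawn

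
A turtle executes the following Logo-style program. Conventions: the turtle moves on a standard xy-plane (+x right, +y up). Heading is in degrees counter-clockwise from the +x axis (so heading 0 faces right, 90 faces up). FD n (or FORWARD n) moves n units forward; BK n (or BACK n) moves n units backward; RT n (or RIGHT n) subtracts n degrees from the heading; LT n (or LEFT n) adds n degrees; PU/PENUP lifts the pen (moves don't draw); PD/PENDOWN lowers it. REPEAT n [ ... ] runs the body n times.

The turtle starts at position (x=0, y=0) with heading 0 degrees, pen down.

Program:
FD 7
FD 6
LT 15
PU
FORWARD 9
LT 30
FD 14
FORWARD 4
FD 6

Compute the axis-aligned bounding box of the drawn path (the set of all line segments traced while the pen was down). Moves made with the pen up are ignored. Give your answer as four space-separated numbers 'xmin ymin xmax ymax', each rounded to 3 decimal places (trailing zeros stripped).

Executing turtle program step by step:
Start: pos=(0,0), heading=0, pen down
FD 7: (0,0) -> (7,0) [heading=0, draw]
FD 6: (7,0) -> (13,0) [heading=0, draw]
LT 15: heading 0 -> 15
PU: pen up
FD 9: (13,0) -> (21.693,2.329) [heading=15, move]
LT 30: heading 15 -> 45
FD 14: (21.693,2.329) -> (31.593,12.229) [heading=45, move]
FD 4: (31.593,12.229) -> (34.421,15.057) [heading=45, move]
FD 6: (34.421,15.057) -> (38.664,19.3) [heading=45, move]
Final: pos=(38.664,19.3), heading=45, 2 segment(s) drawn

Segment endpoints: x in {0, 7, 13}, y in {0}
xmin=0, ymin=0, xmax=13, ymax=0

Answer: 0 0 13 0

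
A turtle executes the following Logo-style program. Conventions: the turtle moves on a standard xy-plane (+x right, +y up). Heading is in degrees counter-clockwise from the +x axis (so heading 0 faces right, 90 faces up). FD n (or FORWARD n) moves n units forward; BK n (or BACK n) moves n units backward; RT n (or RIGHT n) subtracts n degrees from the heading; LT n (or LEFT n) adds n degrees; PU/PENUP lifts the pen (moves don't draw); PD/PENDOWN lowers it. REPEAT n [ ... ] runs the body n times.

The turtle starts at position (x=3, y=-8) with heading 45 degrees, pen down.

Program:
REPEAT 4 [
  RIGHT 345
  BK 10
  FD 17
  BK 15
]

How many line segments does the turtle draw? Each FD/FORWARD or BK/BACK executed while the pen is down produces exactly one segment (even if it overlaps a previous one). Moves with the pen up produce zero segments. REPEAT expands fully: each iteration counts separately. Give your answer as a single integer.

Answer: 12

Derivation:
Executing turtle program step by step:
Start: pos=(3,-8), heading=45, pen down
REPEAT 4 [
  -- iteration 1/4 --
  RT 345: heading 45 -> 60
  BK 10: (3,-8) -> (-2,-16.66) [heading=60, draw]
  FD 17: (-2,-16.66) -> (6.5,-1.938) [heading=60, draw]
  BK 15: (6.5,-1.938) -> (-1,-14.928) [heading=60, draw]
  -- iteration 2/4 --
  RT 345: heading 60 -> 75
  BK 10: (-1,-14.928) -> (-3.588,-24.587) [heading=75, draw]
  FD 17: (-3.588,-24.587) -> (0.812,-8.167) [heading=75, draw]
  BK 15: (0.812,-8.167) -> (-3.071,-22.656) [heading=75, draw]
  -- iteration 3/4 --
  RT 345: heading 75 -> 90
  BK 10: (-3.071,-22.656) -> (-3.071,-32.656) [heading=90, draw]
  FD 17: (-3.071,-32.656) -> (-3.071,-15.656) [heading=90, draw]
  BK 15: (-3.071,-15.656) -> (-3.071,-30.656) [heading=90, draw]
  -- iteration 4/4 --
  RT 345: heading 90 -> 105
  BK 10: (-3.071,-30.656) -> (-0.482,-40.315) [heading=105, draw]
  FD 17: (-0.482,-40.315) -> (-4.882,-23.894) [heading=105, draw]
  BK 15: (-4.882,-23.894) -> (-1,-38.383) [heading=105, draw]
]
Final: pos=(-1,-38.383), heading=105, 12 segment(s) drawn
Segments drawn: 12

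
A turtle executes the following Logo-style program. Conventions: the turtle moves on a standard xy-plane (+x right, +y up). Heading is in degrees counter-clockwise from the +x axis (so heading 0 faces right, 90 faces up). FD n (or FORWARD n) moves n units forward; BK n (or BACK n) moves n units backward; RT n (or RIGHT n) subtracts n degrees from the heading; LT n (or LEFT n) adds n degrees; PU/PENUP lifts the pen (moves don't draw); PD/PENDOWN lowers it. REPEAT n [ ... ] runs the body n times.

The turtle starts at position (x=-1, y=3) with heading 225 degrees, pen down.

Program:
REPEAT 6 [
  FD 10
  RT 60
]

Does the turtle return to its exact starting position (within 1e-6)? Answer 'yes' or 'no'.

Answer: yes

Derivation:
Executing turtle program step by step:
Start: pos=(-1,3), heading=225, pen down
REPEAT 6 [
  -- iteration 1/6 --
  FD 10: (-1,3) -> (-8.071,-4.071) [heading=225, draw]
  RT 60: heading 225 -> 165
  -- iteration 2/6 --
  FD 10: (-8.071,-4.071) -> (-17.73,-1.483) [heading=165, draw]
  RT 60: heading 165 -> 105
  -- iteration 3/6 --
  FD 10: (-17.73,-1.483) -> (-20.319,8.176) [heading=105, draw]
  RT 60: heading 105 -> 45
  -- iteration 4/6 --
  FD 10: (-20.319,8.176) -> (-13.247,15.247) [heading=45, draw]
  RT 60: heading 45 -> 345
  -- iteration 5/6 --
  FD 10: (-13.247,15.247) -> (-3.588,12.659) [heading=345, draw]
  RT 60: heading 345 -> 285
  -- iteration 6/6 --
  FD 10: (-3.588,12.659) -> (-1,3) [heading=285, draw]
  RT 60: heading 285 -> 225
]
Final: pos=(-1,3), heading=225, 6 segment(s) drawn

Start position: (-1, 3)
Final position: (-1, 3)
Distance = 0; < 1e-6 -> CLOSED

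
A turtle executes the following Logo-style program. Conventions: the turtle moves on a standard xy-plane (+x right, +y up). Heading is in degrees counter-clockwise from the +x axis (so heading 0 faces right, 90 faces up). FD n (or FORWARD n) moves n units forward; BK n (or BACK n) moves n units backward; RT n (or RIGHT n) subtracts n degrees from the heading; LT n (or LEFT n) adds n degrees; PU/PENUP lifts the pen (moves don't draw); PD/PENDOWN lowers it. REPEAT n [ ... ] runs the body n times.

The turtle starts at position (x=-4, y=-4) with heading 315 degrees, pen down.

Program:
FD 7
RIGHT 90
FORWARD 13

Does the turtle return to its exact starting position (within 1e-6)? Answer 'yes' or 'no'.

Answer: no

Derivation:
Executing turtle program step by step:
Start: pos=(-4,-4), heading=315, pen down
FD 7: (-4,-4) -> (0.95,-8.95) [heading=315, draw]
RT 90: heading 315 -> 225
FD 13: (0.95,-8.95) -> (-8.243,-18.142) [heading=225, draw]
Final: pos=(-8.243,-18.142), heading=225, 2 segment(s) drawn

Start position: (-4, -4)
Final position: (-8.243, -18.142)
Distance = 14.765; >= 1e-6 -> NOT closed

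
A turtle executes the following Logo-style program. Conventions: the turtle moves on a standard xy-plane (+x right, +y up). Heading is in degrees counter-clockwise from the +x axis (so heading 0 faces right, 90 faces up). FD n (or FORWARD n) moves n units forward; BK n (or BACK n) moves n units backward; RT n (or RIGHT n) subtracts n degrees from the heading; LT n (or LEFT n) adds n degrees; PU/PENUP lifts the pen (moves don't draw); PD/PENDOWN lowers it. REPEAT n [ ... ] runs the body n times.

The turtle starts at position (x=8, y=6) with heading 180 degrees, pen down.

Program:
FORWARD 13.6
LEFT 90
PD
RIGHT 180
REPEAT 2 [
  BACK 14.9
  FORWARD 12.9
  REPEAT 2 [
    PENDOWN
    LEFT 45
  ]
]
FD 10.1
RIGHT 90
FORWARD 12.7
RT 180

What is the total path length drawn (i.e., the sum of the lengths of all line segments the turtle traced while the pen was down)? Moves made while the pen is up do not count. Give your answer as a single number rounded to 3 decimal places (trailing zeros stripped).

Answer: 92

Derivation:
Executing turtle program step by step:
Start: pos=(8,6), heading=180, pen down
FD 13.6: (8,6) -> (-5.6,6) [heading=180, draw]
LT 90: heading 180 -> 270
PD: pen down
RT 180: heading 270 -> 90
REPEAT 2 [
  -- iteration 1/2 --
  BK 14.9: (-5.6,6) -> (-5.6,-8.9) [heading=90, draw]
  FD 12.9: (-5.6,-8.9) -> (-5.6,4) [heading=90, draw]
  REPEAT 2 [
    -- iteration 1/2 --
    PD: pen down
    LT 45: heading 90 -> 135
    -- iteration 2/2 --
    PD: pen down
    LT 45: heading 135 -> 180
  ]
  -- iteration 2/2 --
  BK 14.9: (-5.6,4) -> (9.3,4) [heading=180, draw]
  FD 12.9: (9.3,4) -> (-3.6,4) [heading=180, draw]
  REPEAT 2 [
    -- iteration 1/2 --
    PD: pen down
    LT 45: heading 180 -> 225
    -- iteration 2/2 --
    PD: pen down
    LT 45: heading 225 -> 270
  ]
]
FD 10.1: (-3.6,4) -> (-3.6,-6.1) [heading=270, draw]
RT 90: heading 270 -> 180
FD 12.7: (-3.6,-6.1) -> (-16.3,-6.1) [heading=180, draw]
RT 180: heading 180 -> 0
Final: pos=(-16.3,-6.1), heading=0, 7 segment(s) drawn

Segment lengths:
  seg 1: (8,6) -> (-5.6,6), length = 13.6
  seg 2: (-5.6,6) -> (-5.6,-8.9), length = 14.9
  seg 3: (-5.6,-8.9) -> (-5.6,4), length = 12.9
  seg 4: (-5.6,4) -> (9.3,4), length = 14.9
  seg 5: (9.3,4) -> (-3.6,4), length = 12.9
  seg 6: (-3.6,4) -> (-3.6,-6.1), length = 10.1
  seg 7: (-3.6,-6.1) -> (-16.3,-6.1), length = 12.7
Total = 92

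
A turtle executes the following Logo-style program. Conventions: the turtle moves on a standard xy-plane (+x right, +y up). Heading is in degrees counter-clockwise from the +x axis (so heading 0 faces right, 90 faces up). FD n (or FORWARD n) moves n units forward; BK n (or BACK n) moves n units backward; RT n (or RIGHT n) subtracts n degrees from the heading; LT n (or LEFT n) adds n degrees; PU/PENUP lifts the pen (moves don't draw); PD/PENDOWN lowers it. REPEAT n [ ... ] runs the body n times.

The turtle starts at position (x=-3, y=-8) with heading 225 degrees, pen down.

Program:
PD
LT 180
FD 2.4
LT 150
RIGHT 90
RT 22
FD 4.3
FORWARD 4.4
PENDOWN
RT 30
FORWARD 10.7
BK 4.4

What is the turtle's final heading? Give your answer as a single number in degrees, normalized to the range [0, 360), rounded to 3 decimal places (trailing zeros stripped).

Executing turtle program step by step:
Start: pos=(-3,-8), heading=225, pen down
PD: pen down
LT 180: heading 225 -> 45
FD 2.4: (-3,-8) -> (-1.303,-6.303) [heading=45, draw]
LT 150: heading 45 -> 195
RT 90: heading 195 -> 105
RT 22: heading 105 -> 83
FD 4.3: (-1.303,-6.303) -> (-0.779,-2.035) [heading=83, draw]
FD 4.4: (-0.779,-2.035) -> (-0.243,2.332) [heading=83, draw]
PD: pen down
RT 30: heading 83 -> 53
FD 10.7: (-0.243,2.332) -> (6.197,10.878) [heading=53, draw]
BK 4.4: (6.197,10.878) -> (3.549,7.364) [heading=53, draw]
Final: pos=(3.549,7.364), heading=53, 5 segment(s) drawn

Answer: 53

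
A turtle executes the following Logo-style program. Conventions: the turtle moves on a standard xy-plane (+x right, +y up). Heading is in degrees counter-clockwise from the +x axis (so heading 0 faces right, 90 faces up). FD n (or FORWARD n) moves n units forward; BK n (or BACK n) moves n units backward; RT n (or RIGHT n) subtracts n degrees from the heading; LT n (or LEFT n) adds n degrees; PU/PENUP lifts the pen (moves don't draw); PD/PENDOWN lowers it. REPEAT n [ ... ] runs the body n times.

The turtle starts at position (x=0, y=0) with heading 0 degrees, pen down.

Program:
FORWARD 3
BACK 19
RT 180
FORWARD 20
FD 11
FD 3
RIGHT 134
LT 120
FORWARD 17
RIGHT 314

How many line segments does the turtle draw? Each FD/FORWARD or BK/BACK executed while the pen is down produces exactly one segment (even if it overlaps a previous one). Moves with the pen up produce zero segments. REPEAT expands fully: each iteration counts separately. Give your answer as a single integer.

Answer: 6

Derivation:
Executing turtle program step by step:
Start: pos=(0,0), heading=0, pen down
FD 3: (0,0) -> (3,0) [heading=0, draw]
BK 19: (3,0) -> (-16,0) [heading=0, draw]
RT 180: heading 0 -> 180
FD 20: (-16,0) -> (-36,0) [heading=180, draw]
FD 11: (-36,0) -> (-47,0) [heading=180, draw]
FD 3: (-47,0) -> (-50,0) [heading=180, draw]
RT 134: heading 180 -> 46
LT 120: heading 46 -> 166
FD 17: (-50,0) -> (-66.495,4.113) [heading=166, draw]
RT 314: heading 166 -> 212
Final: pos=(-66.495,4.113), heading=212, 6 segment(s) drawn
Segments drawn: 6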